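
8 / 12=2 / 3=0.67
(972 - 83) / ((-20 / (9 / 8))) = -8001 / 160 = -50.01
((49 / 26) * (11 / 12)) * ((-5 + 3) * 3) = -539 / 52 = -10.37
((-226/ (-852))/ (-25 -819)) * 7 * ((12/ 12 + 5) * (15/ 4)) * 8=-11865/ 29962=-0.40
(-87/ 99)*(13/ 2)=-377/ 66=-5.71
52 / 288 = 13 / 72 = 0.18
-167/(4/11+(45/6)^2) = -7348/2491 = -2.95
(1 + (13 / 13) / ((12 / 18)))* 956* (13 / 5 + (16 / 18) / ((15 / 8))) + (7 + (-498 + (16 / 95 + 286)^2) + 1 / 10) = 43251582569 / 487350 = 88748.50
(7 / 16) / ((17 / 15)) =105 / 272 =0.39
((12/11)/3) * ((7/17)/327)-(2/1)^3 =-489164/61149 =-8.00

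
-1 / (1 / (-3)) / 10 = 3 / 10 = 0.30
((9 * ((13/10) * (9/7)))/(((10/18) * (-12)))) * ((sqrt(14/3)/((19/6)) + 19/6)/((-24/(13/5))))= 13689 * sqrt(42)/532000 + 86697/112000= 0.94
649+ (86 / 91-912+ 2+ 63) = -17932 / 91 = -197.05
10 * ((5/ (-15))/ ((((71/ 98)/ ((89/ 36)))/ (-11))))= 239855/ 1917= 125.12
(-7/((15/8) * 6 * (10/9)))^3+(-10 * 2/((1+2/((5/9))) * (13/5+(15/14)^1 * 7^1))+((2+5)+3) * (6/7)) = 2023817316/254078125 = 7.97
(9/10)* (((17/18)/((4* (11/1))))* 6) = 51/440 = 0.12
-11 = -11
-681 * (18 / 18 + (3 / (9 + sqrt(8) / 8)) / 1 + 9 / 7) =-8079384 / 4529 + 4086 * sqrt(2) / 647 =-1774.99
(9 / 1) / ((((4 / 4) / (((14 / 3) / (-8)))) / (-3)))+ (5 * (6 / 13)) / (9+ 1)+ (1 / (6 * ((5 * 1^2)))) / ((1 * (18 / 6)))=37421 / 2340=15.99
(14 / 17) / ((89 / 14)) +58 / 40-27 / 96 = 314291 / 242080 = 1.30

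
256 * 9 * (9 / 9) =2304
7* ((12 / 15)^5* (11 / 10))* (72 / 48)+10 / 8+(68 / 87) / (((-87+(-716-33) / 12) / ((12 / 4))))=16310843993 / 3249812500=5.02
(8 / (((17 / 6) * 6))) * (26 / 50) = 104 / 425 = 0.24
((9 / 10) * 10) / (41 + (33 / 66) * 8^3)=1 / 33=0.03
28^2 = 784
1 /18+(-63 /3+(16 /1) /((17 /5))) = -4969 /306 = -16.24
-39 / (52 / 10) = -7.50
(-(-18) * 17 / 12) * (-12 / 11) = -306 / 11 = -27.82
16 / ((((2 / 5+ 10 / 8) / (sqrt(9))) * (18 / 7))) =1120 / 99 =11.31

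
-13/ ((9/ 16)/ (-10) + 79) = -2080/ 12631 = -0.16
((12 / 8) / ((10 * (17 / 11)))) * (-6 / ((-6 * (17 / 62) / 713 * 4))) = 729399 / 11560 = 63.10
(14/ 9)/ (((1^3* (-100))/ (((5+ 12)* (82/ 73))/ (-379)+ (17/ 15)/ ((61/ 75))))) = -15866627/ 759459150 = -0.02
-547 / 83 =-6.59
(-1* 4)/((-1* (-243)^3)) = -4/14348907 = -0.00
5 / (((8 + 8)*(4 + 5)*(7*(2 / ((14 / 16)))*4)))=5 / 9216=0.00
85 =85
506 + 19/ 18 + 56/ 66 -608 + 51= -9721/ 198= -49.10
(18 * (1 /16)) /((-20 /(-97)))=873 /160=5.46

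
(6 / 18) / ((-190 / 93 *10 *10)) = -31 / 19000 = -0.00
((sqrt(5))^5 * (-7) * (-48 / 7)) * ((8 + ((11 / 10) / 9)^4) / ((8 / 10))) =524894641 * sqrt(5) / 43740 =26833.56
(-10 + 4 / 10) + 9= -3 / 5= -0.60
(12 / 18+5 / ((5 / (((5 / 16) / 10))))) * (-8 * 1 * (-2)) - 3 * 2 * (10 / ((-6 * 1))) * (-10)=-533 / 6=-88.83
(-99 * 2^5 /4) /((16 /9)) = -891 /2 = -445.50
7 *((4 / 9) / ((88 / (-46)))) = -161 / 99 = -1.63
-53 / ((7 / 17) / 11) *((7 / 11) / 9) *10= -1001.11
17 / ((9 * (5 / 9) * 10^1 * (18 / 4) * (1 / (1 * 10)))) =34 / 45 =0.76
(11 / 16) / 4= 11 / 64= 0.17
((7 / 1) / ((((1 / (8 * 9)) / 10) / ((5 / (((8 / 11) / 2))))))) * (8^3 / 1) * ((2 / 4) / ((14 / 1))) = 1267200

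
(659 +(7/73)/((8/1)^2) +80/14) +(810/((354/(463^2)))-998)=945804625867/1929536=490172.05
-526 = -526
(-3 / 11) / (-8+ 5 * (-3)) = 3 / 253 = 0.01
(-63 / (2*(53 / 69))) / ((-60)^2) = -483 / 42400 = -0.01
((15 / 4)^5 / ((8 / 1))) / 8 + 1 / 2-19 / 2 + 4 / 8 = 202319 / 65536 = 3.09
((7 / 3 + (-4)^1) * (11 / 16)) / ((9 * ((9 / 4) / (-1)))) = 55 / 972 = 0.06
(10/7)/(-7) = -10/49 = -0.20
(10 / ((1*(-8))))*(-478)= 1195 / 2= 597.50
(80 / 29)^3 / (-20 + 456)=128000 / 2658401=0.05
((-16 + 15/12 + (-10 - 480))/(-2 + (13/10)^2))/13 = 50475/403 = 125.25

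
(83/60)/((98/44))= 913/1470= 0.62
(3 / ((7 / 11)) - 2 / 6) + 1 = 113 / 21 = 5.38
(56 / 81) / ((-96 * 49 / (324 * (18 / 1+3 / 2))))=-13 / 14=-0.93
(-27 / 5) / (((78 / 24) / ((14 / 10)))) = -756 / 325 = -2.33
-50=-50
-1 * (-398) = 398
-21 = -21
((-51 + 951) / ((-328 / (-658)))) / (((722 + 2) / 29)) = 2146725 / 29684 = 72.32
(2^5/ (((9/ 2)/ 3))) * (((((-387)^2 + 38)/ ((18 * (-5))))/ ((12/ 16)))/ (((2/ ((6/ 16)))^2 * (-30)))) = 149807/ 2700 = 55.48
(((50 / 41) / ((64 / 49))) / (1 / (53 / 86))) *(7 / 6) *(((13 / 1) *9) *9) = 159520725 / 225664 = 706.89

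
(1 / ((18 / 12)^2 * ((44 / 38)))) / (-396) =-19 / 19602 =-0.00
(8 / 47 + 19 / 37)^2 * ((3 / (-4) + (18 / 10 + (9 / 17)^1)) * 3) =2277504531 / 1028201140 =2.22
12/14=6/7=0.86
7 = 7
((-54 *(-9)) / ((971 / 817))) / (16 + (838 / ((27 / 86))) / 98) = 262656513 / 27771571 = 9.46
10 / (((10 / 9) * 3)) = 3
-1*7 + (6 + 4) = 3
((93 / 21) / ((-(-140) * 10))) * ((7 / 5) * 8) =31 / 875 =0.04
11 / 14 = 0.79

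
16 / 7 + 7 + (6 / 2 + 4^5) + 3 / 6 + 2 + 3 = 14585 / 14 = 1041.79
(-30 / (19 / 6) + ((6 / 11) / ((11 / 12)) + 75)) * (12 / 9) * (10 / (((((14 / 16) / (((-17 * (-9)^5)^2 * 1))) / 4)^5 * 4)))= 17665423466963895462335740568147279723856392540766047400016050985925345280 / 38639293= 457188061566341171468529200000000000000000000000000000000000000000.00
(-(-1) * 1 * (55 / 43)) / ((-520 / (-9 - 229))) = 1309 / 2236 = 0.59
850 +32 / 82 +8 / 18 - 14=836.83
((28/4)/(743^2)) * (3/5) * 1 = 21/2760245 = 0.00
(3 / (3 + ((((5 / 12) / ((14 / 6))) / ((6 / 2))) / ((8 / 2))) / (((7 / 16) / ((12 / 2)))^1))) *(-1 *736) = -108192 / 157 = -689.12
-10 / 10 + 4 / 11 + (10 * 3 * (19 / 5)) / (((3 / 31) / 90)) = 1166213 / 11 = 106019.36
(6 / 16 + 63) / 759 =169 / 2024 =0.08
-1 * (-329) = 329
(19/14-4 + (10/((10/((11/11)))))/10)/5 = -89/175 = -0.51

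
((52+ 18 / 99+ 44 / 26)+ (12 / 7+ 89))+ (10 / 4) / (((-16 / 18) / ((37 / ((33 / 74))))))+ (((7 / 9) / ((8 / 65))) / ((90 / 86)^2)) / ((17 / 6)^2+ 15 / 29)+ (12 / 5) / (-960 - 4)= -11168090284475 / 126778900248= -88.09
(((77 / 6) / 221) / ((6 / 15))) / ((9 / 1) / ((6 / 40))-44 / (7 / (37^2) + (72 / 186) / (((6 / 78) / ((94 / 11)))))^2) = 155194312821397465 / 64116178202091118272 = 0.00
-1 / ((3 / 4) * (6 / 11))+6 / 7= -100 / 63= -1.59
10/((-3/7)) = -70/3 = -23.33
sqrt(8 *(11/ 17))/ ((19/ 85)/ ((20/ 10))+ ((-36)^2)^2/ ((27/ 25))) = 20 *sqrt(374)/ 264384019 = 0.00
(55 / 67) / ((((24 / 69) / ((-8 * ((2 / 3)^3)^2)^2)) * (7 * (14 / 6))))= 41451520 / 581573601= 0.07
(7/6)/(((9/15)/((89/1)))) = 173.06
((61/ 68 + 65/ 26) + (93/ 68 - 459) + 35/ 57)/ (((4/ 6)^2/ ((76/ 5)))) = -1318677/ 85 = -15513.85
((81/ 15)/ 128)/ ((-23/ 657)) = -17739/ 14720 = -1.21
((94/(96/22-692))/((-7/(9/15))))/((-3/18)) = -4653/66185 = -0.07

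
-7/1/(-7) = 1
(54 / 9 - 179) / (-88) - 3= -91 / 88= -1.03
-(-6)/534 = 1/89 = 0.01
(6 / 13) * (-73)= -33.69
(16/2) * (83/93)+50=5314/93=57.14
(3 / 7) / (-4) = -3 / 28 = -0.11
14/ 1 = 14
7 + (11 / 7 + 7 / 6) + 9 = 787 / 42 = 18.74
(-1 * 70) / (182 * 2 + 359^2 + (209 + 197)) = -0.00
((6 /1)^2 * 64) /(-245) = -9.40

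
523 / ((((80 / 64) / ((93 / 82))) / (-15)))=-291834 / 41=-7117.90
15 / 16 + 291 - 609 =-5073 / 16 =-317.06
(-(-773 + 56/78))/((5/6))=60238/65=926.74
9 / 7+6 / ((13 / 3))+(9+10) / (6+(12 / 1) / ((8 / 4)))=4645 / 1092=4.25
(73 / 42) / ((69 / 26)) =949 / 1449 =0.65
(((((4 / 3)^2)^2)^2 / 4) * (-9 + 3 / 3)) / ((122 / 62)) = -4063232 / 400221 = -10.15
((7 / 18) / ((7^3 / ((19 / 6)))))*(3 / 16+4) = 1273 / 84672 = 0.02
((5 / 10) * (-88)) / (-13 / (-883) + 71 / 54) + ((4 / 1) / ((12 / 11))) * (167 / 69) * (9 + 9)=184659046 / 1458085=126.64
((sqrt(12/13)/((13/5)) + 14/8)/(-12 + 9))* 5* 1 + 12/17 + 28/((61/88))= 475145/12444 - 50* sqrt(39)/507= 37.57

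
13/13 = 1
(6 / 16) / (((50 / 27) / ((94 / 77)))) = 3807 / 15400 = 0.25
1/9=0.11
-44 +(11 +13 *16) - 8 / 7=1217 / 7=173.86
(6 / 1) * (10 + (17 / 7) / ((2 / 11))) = 140.14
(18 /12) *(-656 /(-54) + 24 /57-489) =-244409 /342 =-714.65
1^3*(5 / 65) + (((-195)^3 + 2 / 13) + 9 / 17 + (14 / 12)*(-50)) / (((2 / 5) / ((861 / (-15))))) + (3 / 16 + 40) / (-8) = 6946071596455 / 6528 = 1064042830.34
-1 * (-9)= 9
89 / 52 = 1.71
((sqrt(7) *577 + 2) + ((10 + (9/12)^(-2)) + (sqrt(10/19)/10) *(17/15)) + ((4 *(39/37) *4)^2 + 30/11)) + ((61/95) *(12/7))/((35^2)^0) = 17 *sqrt(190)/2850 + 27221346742/90128115 + 577 *sqrt(7) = 1828.71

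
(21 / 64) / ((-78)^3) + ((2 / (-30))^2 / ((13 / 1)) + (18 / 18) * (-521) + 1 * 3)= -131102812847 / 253094400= -518.00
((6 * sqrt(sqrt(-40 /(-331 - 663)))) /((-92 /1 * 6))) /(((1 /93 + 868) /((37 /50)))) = -3441 * sqrt(2) * 497^(3 /4) * 5^(1 /4) /184553495000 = -0.00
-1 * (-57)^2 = -3249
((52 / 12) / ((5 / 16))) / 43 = 208 / 645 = 0.32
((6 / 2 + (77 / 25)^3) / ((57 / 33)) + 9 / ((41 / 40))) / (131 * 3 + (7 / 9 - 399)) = -3005208072 / 572078125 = -5.25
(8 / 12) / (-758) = -0.00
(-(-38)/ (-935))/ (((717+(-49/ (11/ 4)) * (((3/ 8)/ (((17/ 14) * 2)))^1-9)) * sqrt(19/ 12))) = -0.00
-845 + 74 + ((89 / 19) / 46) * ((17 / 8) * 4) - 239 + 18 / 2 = -1748235 / 1748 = -1000.13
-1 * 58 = -58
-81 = -81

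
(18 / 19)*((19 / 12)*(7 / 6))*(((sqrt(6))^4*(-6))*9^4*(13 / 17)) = -32240754 / 17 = -1896514.94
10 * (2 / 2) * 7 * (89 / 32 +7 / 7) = 264.69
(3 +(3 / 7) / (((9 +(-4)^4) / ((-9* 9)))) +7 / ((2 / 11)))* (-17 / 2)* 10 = -2609143 / 742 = -3516.37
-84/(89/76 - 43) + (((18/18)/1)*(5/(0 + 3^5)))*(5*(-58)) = -3058238/772497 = -3.96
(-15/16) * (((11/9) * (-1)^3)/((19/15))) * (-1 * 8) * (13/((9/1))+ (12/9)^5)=-378125/9234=-40.95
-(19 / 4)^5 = -2476099 / 1024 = -2418.07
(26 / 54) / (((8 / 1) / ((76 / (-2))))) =-247 / 108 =-2.29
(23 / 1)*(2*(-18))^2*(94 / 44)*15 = 10507320 / 11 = 955210.91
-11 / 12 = -0.92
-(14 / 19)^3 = -2744 / 6859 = -0.40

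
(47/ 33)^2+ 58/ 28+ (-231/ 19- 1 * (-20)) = 3459287/ 289674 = 11.94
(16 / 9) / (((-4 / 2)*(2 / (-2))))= 8 / 9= 0.89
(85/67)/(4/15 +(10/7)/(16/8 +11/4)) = 169575/75844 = 2.24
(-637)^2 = 405769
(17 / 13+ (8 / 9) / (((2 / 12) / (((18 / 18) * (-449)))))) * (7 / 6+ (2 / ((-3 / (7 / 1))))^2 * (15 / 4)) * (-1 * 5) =231952385 / 234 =991249.51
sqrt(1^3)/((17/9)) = 9/17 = 0.53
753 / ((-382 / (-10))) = 3765 / 191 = 19.71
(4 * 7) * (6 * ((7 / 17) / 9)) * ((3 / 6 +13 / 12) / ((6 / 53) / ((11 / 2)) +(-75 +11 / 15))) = -2713865 / 16556691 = -0.16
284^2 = 80656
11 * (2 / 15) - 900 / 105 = -746 / 105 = -7.10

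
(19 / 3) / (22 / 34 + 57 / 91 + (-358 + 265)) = -29393 / 425703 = -0.07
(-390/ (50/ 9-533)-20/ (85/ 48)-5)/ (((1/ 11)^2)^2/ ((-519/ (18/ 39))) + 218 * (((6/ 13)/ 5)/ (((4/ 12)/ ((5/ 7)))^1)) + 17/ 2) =-578652875774974/ 1920356150825193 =-0.30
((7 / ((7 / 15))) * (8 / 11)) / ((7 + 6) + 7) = 6 / 11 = 0.55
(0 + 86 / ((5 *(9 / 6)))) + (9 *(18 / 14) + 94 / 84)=24.16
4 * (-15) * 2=-120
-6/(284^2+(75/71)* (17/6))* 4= -1136/3817859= -0.00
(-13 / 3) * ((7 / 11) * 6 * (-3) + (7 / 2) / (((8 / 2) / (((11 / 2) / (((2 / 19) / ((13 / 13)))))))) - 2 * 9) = -74425 / 1056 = -70.48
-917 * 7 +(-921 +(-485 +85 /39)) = -305090 /39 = -7822.82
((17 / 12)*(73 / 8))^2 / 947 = 1540081 / 8727552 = 0.18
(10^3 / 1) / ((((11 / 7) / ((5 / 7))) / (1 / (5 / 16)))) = 16000 / 11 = 1454.55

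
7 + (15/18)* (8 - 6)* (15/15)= 26/3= 8.67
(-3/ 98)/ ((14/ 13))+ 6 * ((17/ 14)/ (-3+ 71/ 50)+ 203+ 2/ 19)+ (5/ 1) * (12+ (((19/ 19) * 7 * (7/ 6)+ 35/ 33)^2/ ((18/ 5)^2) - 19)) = 97838665905947/ 80735619888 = 1211.84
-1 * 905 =-905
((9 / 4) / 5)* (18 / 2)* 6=243 / 10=24.30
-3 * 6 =-18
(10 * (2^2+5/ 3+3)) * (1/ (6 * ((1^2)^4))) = 130/ 9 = 14.44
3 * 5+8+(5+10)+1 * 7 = 45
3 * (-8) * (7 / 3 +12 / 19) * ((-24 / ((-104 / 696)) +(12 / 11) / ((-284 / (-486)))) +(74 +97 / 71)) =-251147000 / 14839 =-16924.79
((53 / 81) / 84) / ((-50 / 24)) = -53 / 14175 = -0.00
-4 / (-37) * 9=36 / 37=0.97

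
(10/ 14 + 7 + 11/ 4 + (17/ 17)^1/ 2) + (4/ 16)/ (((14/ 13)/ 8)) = 359/ 28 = 12.82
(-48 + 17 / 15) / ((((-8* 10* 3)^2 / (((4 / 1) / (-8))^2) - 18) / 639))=-49913 / 383970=-0.13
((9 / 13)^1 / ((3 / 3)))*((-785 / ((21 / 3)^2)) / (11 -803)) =785 / 56056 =0.01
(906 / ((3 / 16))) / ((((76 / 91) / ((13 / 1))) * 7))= 204152 / 19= 10744.84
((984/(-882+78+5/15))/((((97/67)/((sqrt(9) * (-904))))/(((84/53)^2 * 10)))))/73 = 37847693076480/47956065419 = 789.22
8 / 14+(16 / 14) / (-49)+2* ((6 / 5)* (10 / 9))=3308 / 1029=3.21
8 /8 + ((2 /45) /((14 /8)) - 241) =-75592 /315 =-239.97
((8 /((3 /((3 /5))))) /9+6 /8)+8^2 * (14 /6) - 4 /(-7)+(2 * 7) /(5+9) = 191309 /1260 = 151.83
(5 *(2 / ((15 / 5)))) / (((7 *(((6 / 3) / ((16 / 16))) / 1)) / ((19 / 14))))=95 / 294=0.32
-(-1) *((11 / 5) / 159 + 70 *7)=389561 / 795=490.01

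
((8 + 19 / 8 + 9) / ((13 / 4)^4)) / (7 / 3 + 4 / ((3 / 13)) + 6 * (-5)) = -480 / 28561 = -0.02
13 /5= 2.60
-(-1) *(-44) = -44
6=6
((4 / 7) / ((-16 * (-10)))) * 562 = 2.01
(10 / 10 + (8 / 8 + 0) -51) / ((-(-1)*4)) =-49 / 4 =-12.25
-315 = -315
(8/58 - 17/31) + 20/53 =-1577/47647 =-0.03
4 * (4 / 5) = 16 / 5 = 3.20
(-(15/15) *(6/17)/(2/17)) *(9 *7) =-189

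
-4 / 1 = -4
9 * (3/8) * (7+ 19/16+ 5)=5697/128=44.51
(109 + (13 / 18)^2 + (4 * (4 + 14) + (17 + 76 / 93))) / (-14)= -2002159 / 140616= -14.24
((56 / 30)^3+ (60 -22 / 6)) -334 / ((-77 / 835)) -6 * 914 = -1799.21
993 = 993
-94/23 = -4.09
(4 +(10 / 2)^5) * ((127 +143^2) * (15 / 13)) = 965734560 / 13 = 74287273.85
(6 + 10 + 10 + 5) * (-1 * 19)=-589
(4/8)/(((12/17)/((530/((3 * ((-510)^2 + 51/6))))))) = 265/550818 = 0.00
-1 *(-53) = 53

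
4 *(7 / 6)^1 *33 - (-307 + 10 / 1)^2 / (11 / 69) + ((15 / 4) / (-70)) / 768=-7930058753 / 14336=-553157.00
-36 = -36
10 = 10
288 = 288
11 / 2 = 5.50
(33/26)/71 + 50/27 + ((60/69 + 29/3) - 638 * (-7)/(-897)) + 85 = 105955333/1146366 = 92.43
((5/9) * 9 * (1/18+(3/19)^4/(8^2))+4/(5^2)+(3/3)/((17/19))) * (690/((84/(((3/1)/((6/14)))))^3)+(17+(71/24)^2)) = 249160174193713/6125295513600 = 40.68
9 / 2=4.50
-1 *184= -184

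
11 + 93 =104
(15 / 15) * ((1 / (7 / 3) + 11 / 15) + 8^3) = 53882 / 105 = 513.16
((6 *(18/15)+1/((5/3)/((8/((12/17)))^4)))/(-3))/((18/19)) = -3485.44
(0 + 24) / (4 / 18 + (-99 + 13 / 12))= -864 / 3517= -0.25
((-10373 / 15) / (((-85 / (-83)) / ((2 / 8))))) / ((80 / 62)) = -26689729 / 204000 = -130.83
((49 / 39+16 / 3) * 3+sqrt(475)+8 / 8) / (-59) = -0.72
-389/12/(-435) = 389/5220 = 0.07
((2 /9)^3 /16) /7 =1 /10206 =0.00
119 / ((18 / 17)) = 2023 / 18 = 112.39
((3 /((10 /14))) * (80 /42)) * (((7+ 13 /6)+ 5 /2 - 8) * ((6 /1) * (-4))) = -704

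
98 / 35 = 14 / 5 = 2.80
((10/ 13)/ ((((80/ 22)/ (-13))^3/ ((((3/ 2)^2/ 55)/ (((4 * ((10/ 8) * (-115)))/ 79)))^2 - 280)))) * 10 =8329490230236461/ 84640000000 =98410.80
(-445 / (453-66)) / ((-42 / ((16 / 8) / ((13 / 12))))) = 1780 / 35217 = 0.05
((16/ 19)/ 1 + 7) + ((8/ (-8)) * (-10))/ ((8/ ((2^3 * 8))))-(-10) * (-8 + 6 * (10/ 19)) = 749/ 19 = 39.42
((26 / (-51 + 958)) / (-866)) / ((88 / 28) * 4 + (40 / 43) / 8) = -3913 / 1499839689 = -0.00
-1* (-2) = 2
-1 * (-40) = 40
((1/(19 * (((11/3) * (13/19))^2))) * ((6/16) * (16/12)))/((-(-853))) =171/34885994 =0.00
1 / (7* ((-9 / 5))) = -5 / 63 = -0.08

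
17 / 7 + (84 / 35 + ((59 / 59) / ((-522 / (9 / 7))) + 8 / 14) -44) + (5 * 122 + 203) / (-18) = -255077 / 3045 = -83.77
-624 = -624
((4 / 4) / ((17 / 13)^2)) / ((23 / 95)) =16055 / 6647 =2.42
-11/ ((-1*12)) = 11/ 12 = 0.92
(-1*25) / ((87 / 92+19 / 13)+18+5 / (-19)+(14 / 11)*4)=-6249100 / 6307827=-0.99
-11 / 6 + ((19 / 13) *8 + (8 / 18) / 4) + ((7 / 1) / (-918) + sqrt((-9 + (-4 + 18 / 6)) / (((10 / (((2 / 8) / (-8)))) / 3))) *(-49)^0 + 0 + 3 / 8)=sqrt(6) / 8 + 493469 / 47736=10.64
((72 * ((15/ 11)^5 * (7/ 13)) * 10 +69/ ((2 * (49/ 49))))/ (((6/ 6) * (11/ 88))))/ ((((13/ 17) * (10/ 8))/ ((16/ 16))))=2121317867184/ 136088095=15587.83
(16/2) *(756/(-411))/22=-0.67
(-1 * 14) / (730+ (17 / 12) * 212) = -42 / 3091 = -0.01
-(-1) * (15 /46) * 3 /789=15 /12098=0.00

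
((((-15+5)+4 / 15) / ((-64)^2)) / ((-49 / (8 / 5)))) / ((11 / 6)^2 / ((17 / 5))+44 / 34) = 3723 / 109524800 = 0.00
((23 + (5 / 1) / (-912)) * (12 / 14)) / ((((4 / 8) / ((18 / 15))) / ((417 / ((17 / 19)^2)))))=498459699 / 20230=24639.63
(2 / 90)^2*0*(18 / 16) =0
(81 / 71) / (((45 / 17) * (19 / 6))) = 918 / 6745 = 0.14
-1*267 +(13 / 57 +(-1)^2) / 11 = -167339 / 627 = -266.89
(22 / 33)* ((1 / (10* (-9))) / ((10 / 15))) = -1 / 90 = -0.01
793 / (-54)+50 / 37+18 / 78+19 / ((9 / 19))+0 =701507 / 25974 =27.01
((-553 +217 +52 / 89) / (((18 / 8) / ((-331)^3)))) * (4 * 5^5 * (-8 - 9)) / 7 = -920187522372200000 / 5607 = -164114057851293.03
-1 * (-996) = 996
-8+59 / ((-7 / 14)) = -126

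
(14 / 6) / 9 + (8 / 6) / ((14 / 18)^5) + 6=4966147 / 453789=10.94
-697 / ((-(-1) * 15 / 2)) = -1394 / 15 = -92.93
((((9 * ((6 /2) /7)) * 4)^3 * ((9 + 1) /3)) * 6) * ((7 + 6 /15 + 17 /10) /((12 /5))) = 13646880 /49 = 278507.76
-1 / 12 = -0.08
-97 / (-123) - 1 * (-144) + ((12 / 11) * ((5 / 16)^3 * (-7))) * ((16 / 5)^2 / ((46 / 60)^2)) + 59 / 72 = 2431468865 / 17177688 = 141.55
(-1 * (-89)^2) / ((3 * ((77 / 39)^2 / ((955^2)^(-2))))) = -4015947 / 4931680542105625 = -0.00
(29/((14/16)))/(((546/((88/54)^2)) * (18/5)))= 561440/12538071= 0.04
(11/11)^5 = 1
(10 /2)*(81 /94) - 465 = -43305 /94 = -460.69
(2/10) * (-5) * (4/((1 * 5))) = -4/5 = -0.80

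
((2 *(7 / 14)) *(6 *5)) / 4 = 15 / 2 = 7.50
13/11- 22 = -229/11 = -20.82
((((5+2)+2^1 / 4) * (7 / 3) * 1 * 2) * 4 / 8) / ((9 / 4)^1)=70 / 9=7.78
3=3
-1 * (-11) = 11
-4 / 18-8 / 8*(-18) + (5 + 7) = 268 / 9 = 29.78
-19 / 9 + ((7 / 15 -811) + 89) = -32564 / 45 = -723.64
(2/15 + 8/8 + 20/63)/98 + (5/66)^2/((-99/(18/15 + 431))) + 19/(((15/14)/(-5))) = -65583981889/739583460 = -88.68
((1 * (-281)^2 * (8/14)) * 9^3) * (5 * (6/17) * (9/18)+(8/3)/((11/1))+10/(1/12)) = 5215245501492/1309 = 3984144768.14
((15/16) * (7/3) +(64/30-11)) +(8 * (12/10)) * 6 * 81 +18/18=1118381/240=4659.92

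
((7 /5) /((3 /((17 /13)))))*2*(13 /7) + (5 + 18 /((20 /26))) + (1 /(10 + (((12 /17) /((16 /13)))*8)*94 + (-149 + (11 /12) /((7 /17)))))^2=16273272535052 /530649991875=30.67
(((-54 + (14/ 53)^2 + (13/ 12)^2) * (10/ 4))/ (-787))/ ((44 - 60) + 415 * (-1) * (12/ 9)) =-106699195/ 362481270144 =-0.00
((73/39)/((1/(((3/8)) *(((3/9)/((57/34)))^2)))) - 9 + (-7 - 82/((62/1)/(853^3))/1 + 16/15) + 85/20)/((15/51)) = -3288860447854449127/1178412300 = -2790925084.42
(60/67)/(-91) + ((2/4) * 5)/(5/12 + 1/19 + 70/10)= 259470/798707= 0.32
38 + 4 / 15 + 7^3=5719 / 15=381.27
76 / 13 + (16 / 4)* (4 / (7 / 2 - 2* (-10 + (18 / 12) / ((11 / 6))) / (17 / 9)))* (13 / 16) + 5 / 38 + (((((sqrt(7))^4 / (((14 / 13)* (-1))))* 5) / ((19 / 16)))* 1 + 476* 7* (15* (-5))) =-610914207387 / 2442830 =-250084.62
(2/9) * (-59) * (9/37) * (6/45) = -236/555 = -0.43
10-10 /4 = 15 /2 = 7.50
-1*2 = -2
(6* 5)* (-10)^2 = 3000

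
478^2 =228484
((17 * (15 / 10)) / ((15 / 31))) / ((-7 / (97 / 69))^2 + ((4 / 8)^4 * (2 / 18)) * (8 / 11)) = 490895757 / 231003155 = 2.13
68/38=34/19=1.79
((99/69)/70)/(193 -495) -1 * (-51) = 24797187/486220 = 51.00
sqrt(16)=4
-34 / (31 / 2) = -68 / 31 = -2.19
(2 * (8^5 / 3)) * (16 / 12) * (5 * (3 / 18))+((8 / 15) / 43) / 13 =1831731272 / 75465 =24272.59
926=926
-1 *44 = -44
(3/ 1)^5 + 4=247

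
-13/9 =-1.44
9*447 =4023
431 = 431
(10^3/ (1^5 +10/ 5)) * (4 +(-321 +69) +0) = -248000/ 3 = -82666.67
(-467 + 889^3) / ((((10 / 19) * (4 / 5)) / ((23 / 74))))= 518638466.51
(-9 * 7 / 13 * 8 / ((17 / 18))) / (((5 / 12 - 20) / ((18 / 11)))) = 1959552 / 571285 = 3.43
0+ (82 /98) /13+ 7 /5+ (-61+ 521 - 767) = -973131 /3185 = -305.54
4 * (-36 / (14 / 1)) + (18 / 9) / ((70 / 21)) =-339 / 35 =-9.69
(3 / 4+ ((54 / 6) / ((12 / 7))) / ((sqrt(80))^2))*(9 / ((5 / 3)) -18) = -16443 / 1600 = -10.28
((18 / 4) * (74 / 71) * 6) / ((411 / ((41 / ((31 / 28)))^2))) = 877724064 / 9347647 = 93.90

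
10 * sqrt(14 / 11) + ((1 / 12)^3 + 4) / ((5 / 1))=6913 / 8640 + 10 * sqrt(154) / 11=12.08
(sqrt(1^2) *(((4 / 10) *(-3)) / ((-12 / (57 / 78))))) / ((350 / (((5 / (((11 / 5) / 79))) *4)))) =1501 / 10010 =0.15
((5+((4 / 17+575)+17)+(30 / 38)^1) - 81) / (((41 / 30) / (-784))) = -3927816480 / 13243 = -296595.67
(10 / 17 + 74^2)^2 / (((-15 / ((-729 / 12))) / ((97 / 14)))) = 17026084437057 / 20230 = 841625528.28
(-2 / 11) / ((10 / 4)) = -4 / 55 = -0.07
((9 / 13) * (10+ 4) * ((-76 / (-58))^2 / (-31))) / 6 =-30324 / 338923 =-0.09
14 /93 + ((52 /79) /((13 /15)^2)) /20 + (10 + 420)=41088293 /95511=430.19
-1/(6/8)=-4/3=-1.33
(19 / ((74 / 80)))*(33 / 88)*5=1425 / 37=38.51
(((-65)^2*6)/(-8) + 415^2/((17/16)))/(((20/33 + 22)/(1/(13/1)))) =356628525/659464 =540.79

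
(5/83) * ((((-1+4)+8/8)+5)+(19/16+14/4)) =1095/1328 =0.82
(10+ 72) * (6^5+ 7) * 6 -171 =3829065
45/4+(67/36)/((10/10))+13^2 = 1639/9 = 182.11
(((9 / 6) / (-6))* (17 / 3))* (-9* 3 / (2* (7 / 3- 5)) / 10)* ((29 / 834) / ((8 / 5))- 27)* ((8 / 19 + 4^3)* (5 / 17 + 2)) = 9666486297 / 3380480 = 2859.50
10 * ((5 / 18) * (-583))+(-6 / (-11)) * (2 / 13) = -2084117 / 1287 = -1619.36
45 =45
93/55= 1.69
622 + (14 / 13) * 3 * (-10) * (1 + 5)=5566 / 13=428.15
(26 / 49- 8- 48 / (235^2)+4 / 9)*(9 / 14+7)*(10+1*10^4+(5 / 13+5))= -2270263836424 / 4221399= -537798.92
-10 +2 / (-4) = -21 / 2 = -10.50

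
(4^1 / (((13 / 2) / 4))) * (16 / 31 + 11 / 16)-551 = -220859 / 403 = -548.04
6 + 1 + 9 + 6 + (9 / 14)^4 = 851713 / 38416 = 22.17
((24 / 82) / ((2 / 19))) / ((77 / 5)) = 570 / 3157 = 0.18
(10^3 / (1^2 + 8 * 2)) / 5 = 200 / 17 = 11.76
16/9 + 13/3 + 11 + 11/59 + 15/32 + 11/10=1602881/84960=18.87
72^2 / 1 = 5184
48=48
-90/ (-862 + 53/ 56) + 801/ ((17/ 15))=193145655/ 273241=706.87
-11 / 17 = -0.65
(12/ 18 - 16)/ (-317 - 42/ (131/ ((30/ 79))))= 20698/ 428073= 0.05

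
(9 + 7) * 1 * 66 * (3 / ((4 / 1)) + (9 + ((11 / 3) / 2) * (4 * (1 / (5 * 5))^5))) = 100546882744 / 9765625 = 10296.00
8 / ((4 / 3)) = 6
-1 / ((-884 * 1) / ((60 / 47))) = 0.00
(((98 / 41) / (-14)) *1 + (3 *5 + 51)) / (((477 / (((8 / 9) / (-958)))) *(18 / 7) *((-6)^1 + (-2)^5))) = 18893 / 14417048817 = 0.00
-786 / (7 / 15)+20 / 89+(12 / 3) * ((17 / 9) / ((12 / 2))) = -28306408 / 16821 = -1682.80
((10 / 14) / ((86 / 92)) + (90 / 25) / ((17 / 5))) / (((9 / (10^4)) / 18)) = 186560000 / 5117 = 36458.86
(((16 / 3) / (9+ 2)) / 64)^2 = 1 / 17424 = 0.00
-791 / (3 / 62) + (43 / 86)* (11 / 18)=-588493 / 36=-16347.03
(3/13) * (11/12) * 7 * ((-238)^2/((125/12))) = 13084764/1625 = 8052.16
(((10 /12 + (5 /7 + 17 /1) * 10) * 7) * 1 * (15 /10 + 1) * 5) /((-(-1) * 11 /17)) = 3176875 /132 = 24067.23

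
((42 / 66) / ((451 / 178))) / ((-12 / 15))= -3115 / 9922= -0.31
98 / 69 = 1.42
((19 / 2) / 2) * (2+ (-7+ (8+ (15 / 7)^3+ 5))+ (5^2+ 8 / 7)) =143317 / 686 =208.92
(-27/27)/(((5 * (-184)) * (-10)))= -1/9200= -0.00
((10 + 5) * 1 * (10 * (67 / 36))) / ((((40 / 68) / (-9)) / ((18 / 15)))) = -10251 / 2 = -5125.50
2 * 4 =8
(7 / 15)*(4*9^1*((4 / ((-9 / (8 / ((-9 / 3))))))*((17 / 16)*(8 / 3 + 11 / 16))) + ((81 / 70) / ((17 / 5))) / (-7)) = 1139596 / 16065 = 70.94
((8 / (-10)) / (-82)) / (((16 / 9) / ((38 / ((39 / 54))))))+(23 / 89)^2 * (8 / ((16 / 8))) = 23468699 / 42218930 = 0.56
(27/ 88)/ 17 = 27/ 1496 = 0.02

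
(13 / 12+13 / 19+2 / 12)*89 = 172.14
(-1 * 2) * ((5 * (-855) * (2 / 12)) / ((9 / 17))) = 8075 / 3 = 2691.67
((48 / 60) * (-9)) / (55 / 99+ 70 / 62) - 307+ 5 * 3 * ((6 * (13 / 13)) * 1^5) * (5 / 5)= -259997 / 1175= -221.27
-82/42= -41/21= -1.95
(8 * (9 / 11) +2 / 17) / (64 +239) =1246 / 56661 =0.02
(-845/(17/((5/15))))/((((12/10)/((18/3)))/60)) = -84500/17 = -4970.59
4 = 4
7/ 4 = 1.75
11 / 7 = 1.57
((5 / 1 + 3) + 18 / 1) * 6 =156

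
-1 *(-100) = 100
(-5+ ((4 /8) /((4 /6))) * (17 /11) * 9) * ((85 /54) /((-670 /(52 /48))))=-52819 /3820608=-0.01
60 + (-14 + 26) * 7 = 144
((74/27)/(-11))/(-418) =37/62073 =0.00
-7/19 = -0.37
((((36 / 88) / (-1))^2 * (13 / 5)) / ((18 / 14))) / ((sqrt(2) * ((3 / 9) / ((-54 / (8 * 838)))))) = -66339 * sqrt(2) / 16223680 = -0.01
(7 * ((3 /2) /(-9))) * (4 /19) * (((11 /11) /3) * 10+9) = -518 /171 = -3.03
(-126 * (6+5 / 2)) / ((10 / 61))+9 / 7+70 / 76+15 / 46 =-199770049 / 30590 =-6530.57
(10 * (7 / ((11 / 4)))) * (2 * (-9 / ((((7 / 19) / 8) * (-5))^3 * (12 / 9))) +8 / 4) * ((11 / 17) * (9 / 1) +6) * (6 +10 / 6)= 585520307824 / 229075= 2556020.11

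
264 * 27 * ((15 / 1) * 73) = 7805160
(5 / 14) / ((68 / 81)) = 405 / 952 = 0.43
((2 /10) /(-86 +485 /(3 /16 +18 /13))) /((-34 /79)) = -25833 /12368860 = -0.00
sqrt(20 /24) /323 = sqrt(30) /1938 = 0.00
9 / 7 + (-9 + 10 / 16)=-397 / 56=-7.09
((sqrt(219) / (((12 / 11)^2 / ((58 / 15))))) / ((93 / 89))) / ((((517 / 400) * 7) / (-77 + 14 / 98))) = -152743580 * sqrt(219) / 5782833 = -390.88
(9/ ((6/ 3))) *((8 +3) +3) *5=315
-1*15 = -15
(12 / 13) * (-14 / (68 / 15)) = -630 / 221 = -2.85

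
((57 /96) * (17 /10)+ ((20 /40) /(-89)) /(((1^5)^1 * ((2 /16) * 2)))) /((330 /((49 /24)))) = 153027 /25062400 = 0.01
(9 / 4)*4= 9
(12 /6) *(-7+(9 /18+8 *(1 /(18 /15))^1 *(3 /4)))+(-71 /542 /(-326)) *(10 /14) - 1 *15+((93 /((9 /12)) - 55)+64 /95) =6071700921 /117500180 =51.67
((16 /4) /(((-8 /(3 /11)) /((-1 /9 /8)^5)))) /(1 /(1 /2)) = 1 /28378791936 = 0.00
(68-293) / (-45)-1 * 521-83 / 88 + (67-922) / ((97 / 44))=-7723187 / 8536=-904.78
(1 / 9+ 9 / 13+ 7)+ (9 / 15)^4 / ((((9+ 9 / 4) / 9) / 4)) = 3004757 / 365625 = 8.22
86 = 86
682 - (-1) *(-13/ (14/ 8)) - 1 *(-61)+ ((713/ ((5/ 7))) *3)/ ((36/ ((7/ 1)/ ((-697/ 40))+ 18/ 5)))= 733031851/ 731850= 1001.61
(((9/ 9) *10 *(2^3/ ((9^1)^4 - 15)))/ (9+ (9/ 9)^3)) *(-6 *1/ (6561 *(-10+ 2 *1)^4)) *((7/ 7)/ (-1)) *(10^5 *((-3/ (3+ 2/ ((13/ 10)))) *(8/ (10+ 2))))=-40625/ 3378600072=-0.00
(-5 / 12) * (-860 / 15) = 215 / 9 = 23.89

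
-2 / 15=-0.13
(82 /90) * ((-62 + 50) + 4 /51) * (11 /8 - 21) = 489212 /2295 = 213.16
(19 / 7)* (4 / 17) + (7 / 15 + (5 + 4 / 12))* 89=307519 / 595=516.84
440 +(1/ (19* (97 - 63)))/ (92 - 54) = 10801121/ 24548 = 440.00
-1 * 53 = -53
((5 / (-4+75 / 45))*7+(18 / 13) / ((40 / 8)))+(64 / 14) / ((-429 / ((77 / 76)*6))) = -18263 / 1235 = -14.79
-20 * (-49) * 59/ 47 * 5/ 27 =289100/ 1269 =227.82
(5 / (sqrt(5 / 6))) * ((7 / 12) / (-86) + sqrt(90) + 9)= 101.22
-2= -2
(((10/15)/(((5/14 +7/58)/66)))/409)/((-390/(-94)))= 0.05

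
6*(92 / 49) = 552 / 49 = 11.27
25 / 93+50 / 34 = 2750 / 1581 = 1.74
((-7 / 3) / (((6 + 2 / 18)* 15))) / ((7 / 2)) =-2 / 275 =-0.01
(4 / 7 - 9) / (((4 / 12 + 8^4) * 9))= -59 / 258069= -0.00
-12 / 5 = -2.40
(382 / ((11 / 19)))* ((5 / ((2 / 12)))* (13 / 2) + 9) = 1480632 / 11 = 134602.91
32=32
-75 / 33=-25 / 11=-2.27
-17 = -17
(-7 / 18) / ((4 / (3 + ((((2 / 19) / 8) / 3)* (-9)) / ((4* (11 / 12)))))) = -5831 / 20064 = -0.29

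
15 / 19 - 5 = -80 / 19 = -4.21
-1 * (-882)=882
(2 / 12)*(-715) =-715 / 6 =-119.17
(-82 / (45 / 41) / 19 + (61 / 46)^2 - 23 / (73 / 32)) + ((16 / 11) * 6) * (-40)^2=20268168555509 / 1452771540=13951.38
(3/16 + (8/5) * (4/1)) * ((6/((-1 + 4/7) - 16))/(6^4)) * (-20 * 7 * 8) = 25823/12420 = 2.08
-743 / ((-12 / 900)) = 55725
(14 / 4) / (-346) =-7 / 692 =-0.01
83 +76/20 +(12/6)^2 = 454/5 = 90.80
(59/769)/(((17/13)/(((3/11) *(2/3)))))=1534/143803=0.01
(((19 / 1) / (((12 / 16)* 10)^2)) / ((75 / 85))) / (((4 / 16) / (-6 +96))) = 10336 / 75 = 137.81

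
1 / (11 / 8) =0.73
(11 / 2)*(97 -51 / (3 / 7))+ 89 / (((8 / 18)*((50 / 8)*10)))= -117.80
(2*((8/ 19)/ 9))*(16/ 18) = 128/ 1539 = 0.08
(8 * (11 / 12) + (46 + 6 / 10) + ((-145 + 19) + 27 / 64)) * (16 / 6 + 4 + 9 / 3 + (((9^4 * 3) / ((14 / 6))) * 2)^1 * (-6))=146193960019 / 20160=7251684.52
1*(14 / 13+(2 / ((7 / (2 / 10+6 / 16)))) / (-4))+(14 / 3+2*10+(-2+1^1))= 539503 / 21840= 24.70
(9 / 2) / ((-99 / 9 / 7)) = -63 / 22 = -2.86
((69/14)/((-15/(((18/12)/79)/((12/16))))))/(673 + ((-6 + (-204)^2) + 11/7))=-23/116916840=-0.00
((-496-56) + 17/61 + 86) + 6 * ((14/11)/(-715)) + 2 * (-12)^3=-1881509749/479765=-3921.73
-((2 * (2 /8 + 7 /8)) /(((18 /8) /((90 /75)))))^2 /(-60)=3 /125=0.02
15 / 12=5 / 4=1.25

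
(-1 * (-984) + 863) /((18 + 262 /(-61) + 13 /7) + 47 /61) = 788669 /6974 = 113.09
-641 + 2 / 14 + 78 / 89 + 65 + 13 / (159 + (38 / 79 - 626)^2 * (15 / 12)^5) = -42717358035937033 / 74293547582667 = -574.98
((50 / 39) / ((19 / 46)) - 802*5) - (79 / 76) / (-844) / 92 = -922181810039 / 230148672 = -4006.90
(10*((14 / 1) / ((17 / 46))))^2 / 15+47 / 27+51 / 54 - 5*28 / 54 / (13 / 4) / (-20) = 1941517337 / 202878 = 9569.88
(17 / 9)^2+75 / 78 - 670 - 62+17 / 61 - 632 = -174609943 / 128466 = -1359.19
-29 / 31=-0.94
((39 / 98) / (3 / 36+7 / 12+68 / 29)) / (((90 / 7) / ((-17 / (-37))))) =6409 / 1357160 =0.00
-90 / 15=-6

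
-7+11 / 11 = -6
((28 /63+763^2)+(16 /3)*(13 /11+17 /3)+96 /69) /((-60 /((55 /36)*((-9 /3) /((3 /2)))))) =441895387 /14904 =29649.45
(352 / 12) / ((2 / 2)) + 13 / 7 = 655 / 21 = 31.19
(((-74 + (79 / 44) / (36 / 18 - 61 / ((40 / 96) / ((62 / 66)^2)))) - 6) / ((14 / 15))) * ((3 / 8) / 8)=-3324884175 / 827380736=-4.02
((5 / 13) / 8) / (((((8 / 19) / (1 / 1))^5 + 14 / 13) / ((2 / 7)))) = 2476099 / 196511672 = 0.01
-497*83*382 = -15757882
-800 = -800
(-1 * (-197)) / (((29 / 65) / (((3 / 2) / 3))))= 12805 / 58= 220.78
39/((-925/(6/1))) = -234/925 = -0.25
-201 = -201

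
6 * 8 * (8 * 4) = 1536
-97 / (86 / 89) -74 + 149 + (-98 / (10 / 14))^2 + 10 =40438181 / 2150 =18808.46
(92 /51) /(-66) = -46 /1683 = -0.03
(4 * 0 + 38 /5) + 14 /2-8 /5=13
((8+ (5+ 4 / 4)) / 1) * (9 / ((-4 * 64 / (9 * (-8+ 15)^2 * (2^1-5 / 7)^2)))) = -45927 / 128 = -358.80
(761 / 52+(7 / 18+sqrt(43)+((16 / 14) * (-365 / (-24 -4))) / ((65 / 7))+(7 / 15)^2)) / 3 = sqrt(43) / 3+459887 / 81900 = 7.80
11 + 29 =40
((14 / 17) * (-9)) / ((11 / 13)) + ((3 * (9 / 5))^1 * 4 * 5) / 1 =99.24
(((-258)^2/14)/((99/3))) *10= 110940/77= 1440.78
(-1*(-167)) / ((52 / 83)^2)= 1150463 / 2704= 425.47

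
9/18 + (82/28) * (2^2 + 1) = 15.14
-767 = -767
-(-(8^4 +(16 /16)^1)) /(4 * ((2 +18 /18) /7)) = 28679 /12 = 2389.92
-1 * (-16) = 16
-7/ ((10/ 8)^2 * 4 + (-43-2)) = 28/ 155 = 0.18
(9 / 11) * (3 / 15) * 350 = 57.27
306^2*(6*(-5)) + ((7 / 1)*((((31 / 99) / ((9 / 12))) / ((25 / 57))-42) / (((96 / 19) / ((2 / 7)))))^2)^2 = -1712718551763581323992818399 / 610016890190400000000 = -2807657.59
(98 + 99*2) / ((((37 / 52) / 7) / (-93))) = -270816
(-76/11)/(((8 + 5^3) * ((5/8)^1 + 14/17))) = -544/15169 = -0.04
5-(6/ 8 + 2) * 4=-6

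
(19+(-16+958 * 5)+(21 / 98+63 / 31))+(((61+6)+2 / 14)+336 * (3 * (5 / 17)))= 38062069 / 7378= 5158.86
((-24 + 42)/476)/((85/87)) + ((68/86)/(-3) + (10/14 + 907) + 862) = 4617783467/2609670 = 1769.49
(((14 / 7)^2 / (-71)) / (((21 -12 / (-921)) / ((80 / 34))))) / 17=-49120 / 132368069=-0.00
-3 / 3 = -1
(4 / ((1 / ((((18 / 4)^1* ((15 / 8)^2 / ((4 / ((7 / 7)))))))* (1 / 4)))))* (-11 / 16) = -22275 / 8192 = -2.72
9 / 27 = 0.33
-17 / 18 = -0.94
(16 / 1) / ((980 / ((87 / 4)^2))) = 7569 / 980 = 7.72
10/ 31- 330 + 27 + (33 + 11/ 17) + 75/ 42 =-267.24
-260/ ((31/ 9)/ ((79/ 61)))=-184860/ 1891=-97.76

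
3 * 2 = 6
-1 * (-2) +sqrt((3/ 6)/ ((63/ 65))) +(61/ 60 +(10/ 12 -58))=-1083/ 20 +sqrt(910)/ 42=-53.43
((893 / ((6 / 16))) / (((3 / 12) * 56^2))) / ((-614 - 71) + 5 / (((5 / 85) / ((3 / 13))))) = -0.00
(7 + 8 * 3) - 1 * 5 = 26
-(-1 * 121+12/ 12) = 120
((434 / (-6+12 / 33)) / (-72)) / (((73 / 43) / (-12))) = -3311 / 438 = -7.56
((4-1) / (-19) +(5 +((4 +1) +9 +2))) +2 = 434 / 19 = 22.84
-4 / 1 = -4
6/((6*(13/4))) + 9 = 121/13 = 9.31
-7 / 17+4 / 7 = 19 / 119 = 0.16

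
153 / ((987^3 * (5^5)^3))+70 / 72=38036960296630859579 / 39123730590820312500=0.97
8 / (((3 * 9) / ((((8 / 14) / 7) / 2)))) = 16 / 1323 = 0.01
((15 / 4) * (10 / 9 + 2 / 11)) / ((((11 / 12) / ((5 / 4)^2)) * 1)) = 1000 / 121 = 8.26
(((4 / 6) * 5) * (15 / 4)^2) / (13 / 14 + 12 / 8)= 2625 / 136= 19.30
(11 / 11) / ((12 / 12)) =1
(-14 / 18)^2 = 49 / 81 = 0.60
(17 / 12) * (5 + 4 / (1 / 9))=697 / 12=58.08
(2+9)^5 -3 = 161048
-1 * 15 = -15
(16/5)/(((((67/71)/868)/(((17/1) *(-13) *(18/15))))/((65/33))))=-5665831808/3685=-1537539.16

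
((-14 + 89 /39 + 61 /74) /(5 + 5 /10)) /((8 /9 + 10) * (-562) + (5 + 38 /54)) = 282951 /873406534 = 0.00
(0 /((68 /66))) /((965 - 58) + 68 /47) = 0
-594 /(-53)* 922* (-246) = -134726328 /53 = -2542006.19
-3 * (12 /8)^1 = -9 /2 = -4.50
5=5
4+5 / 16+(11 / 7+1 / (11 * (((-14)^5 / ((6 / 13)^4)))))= 497099891641 / 84484351952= 5.88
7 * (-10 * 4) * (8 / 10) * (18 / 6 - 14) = 2464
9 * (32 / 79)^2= 9216 / 6241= 1.48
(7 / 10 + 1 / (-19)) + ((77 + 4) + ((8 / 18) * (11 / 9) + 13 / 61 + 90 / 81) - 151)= -63354427 / 938790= -67.49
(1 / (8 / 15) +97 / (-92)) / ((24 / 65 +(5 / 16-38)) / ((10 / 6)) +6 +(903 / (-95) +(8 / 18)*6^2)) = -1864850 / 22488181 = -0.08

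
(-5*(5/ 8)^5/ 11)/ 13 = -15625/ 4685824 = -0.00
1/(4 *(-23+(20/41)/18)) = -0.01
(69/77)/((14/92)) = 3174/539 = 5.89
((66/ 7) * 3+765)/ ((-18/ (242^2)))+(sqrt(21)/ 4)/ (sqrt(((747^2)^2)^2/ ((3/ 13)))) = -18066994/ 7+sqrt(91)/ 5397150097404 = -2580999.14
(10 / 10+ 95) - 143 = -47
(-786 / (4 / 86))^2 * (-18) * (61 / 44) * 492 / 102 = -6428034708309 / 187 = -34374517156.73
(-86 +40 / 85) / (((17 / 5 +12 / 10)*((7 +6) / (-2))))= 14540 / 5083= 2.86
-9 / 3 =-3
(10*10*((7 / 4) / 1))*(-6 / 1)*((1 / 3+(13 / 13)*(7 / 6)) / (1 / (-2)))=3150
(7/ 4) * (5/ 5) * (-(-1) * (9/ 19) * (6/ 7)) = 27/ 38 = 0.71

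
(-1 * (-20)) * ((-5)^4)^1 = 12500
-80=-80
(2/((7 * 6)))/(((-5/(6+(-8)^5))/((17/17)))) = 32762/105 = 312.02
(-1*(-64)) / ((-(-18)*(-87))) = -32 / 783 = -0.04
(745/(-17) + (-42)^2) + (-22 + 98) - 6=30433/17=1790.18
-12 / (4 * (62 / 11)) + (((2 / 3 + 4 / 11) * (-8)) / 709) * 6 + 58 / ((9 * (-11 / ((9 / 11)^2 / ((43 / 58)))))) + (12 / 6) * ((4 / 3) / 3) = -5482171525 / 22642633926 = -0.24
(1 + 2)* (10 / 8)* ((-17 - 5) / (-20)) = 33 / 8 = 4.12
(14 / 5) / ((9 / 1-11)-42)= -7 / 110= -0.06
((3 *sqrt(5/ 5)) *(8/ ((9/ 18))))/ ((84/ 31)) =124/ 7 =17.71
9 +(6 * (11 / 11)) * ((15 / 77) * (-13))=-477 / 77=-6.19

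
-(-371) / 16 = 371 / 16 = 23.19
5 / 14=0.36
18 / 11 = 1.64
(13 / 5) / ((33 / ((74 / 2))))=481 / 165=2.92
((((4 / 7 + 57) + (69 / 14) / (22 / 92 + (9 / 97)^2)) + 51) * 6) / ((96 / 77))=1060653913 / 1715600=618.24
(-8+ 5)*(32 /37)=-96 /37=-2.59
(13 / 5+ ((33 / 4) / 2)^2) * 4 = 6277 / 80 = 78.46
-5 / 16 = -0.31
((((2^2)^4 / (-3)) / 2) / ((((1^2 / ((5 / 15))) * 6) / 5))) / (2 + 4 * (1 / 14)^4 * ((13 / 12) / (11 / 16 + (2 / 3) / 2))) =-37647680 / 6353397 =-5.93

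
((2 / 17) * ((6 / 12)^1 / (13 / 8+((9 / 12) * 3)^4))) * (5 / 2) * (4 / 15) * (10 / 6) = 2560 / 1067481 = 0.00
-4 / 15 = -0.27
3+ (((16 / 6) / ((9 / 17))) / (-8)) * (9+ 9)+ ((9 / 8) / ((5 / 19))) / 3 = -829 / 120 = -6.91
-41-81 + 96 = -26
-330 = -330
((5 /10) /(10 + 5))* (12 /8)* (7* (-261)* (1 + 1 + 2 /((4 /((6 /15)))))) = -20097 /100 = -200.97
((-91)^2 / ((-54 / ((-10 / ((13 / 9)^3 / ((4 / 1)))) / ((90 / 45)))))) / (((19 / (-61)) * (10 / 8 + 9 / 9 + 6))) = -396.04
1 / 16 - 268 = -4287 / 16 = -267.94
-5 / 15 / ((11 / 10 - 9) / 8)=0.34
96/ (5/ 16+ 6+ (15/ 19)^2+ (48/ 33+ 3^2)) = 6099456/ 1104911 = 5.52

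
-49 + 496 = 447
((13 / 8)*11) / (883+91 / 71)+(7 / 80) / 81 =481301 / 22602240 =0.02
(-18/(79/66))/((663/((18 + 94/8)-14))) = -6237/17459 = -0.36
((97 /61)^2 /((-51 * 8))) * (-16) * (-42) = -263452 /63257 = -4.16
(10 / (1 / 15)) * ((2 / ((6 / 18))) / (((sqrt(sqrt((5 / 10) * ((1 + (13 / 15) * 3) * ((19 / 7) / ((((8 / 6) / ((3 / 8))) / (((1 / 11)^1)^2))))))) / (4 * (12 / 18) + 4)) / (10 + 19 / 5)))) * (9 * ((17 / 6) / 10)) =140760 * sqrt(11) * 480130^(1 / 4) / 19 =646787.64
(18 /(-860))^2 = 81 /184900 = 0.00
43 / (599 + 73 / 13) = 559 / 7860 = 0.07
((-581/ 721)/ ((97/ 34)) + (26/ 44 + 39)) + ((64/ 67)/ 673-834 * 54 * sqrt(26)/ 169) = 389603779335/ 9911091982-45036 * sqrt(26)/ 169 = -1319.50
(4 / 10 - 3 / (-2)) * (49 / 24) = 931 / 240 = 3.88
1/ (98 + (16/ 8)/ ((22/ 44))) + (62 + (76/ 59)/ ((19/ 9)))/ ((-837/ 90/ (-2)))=2513749/ 186558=13.47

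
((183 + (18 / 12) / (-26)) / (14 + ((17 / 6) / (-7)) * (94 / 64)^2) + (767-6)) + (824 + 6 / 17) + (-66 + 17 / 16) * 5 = 2544463180639 / 1996280624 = 1274.60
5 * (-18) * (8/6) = -120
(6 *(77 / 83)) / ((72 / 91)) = 7.04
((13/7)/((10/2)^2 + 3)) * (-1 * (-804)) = 2613/49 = 53.33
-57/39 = -19/13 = -1.46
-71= -71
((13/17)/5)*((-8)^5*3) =-1277952/85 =-15034.73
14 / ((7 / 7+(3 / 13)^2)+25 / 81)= 191646 / 18643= 10.28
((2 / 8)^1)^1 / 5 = 1 / 20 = 0.05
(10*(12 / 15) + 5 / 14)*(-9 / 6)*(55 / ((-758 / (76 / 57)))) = 6435 / 5306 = 1.21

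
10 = 10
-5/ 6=-0.83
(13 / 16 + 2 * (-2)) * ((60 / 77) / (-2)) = 765 / 616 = 1.24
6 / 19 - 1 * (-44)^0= -13 / 19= -0.68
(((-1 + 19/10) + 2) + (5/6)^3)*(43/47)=161551/50760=3.18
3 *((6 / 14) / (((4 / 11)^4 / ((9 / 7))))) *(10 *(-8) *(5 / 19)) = -29648025 / 14896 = -1990.33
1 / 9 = 0.11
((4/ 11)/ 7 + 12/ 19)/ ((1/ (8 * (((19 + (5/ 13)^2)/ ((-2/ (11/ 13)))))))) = -12944000/ 292201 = -44.30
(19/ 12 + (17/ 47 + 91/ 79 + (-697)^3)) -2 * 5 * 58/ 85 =-256479970894313/ 757452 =-338608876.73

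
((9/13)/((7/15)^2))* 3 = 6075/637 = 9.54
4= 4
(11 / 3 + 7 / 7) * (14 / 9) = 196 / 27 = 7.26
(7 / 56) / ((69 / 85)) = 85 / 552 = 0.15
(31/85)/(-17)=-0.02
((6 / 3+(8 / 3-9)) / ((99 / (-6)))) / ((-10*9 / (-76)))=988 / 4455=0.22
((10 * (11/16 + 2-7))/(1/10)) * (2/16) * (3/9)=-575/32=-17.97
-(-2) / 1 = 2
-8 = -8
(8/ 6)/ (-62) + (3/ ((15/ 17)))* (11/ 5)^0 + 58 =28541/ 465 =61.38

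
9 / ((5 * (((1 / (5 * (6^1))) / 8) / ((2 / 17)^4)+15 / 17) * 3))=0.03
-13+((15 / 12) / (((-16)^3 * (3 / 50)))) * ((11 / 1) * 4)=-81247 / 6144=-13.22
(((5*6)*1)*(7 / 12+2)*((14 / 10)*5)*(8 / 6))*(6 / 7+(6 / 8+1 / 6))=23095 / 18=1283.06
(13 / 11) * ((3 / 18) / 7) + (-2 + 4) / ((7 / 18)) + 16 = 9781 / 462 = 21.17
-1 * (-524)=524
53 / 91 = 0.58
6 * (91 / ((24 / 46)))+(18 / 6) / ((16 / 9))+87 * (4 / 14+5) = 168901 / 112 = 1508.04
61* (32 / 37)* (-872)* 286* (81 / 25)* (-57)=2247616470528 / 925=2429855643.81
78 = 78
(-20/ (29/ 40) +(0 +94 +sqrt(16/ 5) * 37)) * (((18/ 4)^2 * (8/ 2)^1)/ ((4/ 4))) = 11988 * sqrt(5)/ 5 +156006/ 29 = 10740.71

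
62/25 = 2.48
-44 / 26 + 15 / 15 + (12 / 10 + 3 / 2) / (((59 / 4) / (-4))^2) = -111717 / 226265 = -0.49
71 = 71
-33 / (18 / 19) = -209 / 6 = -34.83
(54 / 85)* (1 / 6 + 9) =99 / 17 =5.82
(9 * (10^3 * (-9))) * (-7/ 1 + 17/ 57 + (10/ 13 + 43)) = -3002465.59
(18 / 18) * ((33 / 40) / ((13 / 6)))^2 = 9801 / 67600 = 0.14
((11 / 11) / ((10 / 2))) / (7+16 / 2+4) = 1 / 95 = 0.01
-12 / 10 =-6 / 5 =-1.20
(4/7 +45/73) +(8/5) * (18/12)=9167/2555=3.59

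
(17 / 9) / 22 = 17 / 198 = 0.09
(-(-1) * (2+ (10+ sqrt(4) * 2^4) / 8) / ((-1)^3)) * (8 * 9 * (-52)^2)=-1411488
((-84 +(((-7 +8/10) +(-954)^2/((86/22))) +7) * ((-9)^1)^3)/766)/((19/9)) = -164210600106/1564555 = -104956.74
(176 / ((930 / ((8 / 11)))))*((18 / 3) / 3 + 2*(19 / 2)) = 448 / 155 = 2.89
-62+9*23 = 145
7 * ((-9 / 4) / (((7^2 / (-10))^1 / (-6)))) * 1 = -135 / 7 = -19.29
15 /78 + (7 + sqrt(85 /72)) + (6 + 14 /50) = sqrt(170) /12 + 8757 /650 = 14.56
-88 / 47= -1.87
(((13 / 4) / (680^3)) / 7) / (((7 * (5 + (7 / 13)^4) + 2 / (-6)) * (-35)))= -1113879 / 930828676870400000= -0.00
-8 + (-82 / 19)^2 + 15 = 25.63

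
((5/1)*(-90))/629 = -450/629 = -0.72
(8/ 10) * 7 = 28/ 5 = 5.60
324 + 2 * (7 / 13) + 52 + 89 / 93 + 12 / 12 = 458252 / 1209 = 379.03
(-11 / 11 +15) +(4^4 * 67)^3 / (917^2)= 5045977588254 / 840889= 6000765.37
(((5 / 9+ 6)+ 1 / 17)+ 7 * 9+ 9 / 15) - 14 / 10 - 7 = 47288 / 765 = 61.81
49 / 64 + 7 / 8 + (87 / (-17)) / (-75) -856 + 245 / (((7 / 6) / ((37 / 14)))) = -8140719 / 27200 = -299.29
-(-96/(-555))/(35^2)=-32/226625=-0.00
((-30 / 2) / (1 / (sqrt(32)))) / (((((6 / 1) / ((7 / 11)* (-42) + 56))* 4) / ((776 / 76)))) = -156170* sqrt(2) / 209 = -1056.74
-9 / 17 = -0.53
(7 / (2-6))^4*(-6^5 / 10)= -583443 / 80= -7293.04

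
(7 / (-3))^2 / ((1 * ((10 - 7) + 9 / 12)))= 196 / 135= 1.45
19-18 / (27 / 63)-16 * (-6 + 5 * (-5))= 473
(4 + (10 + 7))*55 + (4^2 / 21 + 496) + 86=36493 / 21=1737.76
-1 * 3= -3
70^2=4900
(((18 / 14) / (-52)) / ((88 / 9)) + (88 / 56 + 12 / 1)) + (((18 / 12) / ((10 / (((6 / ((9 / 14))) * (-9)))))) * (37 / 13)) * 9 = -49519061 / 160160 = -309.18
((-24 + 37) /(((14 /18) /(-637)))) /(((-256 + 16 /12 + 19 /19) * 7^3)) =4563 /37289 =0.12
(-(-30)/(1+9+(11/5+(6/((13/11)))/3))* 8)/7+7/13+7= 274086/27391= 10.01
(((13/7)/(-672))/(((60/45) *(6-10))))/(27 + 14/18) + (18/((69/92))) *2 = 301056117/6272000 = 48.00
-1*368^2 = -135424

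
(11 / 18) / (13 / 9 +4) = 11 / 98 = 0.11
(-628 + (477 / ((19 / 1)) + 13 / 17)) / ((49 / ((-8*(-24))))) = -5334528 / 2261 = -2359.37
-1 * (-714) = 714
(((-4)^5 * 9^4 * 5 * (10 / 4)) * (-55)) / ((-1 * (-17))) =4618944000 / 17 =271702588.24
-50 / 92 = -0.54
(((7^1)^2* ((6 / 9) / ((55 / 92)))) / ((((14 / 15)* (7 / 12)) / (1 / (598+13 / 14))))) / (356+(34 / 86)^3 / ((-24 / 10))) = 0.00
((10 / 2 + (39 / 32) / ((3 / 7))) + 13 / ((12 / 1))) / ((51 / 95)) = 81415 / 4896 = 16.63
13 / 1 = 13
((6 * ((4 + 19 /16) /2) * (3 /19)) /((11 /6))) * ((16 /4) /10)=2241 /4180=0.54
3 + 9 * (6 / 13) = 93 / 13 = 7.15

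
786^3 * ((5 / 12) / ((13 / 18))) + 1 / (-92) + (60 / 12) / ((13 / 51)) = 280146744.22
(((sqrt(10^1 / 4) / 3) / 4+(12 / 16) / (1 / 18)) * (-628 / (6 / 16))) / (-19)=628 * sqrt(10) / 171+22608 / 19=1201.51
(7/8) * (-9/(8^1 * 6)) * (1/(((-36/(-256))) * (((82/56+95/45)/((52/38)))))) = -7644/17119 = -0.45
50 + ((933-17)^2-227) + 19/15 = 12583204/15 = 838880.27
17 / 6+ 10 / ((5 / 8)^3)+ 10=53.79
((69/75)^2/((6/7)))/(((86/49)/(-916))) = -41551363/80625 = -515.37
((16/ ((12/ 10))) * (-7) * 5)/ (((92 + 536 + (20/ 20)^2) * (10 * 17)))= -0.00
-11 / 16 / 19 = -11 / 304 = -0.04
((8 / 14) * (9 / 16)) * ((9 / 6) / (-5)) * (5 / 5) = -27 / 280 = -0.10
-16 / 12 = -4 / 3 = -1.33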